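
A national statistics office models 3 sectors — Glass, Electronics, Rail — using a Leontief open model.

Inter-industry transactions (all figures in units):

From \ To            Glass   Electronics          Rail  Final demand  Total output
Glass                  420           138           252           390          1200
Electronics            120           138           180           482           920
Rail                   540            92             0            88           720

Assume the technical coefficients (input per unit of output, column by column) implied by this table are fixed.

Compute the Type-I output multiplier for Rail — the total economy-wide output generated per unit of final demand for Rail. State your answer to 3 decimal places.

m_3 = 2.916

Technical coefficients a_ij = z_ij / X_j:
  a_11 = 420/1200 = 0.35, a_21 = 120/1200 = 0.10, a_31 = 540/1200 = 0.45
  a_12 = 138/920 = 0.15, a_22 = 138/920 = 0.15, a_32 = 92/920 = 0.10
  a_13 = 252/720 = 0.35, a_23 = 180/720 = 0.25, a_33 = 0/720 = 0.00
I − A =
  [   0.65    -0.15    -0.35]
  [  -0.10     0.85    -0.25]
  [  -0.45    -0.10     1.00]
Cofactors of I−A, C_ij = (−1)^(i+j)·(minor ij) (rows/columns in the sector order above):
  C_11 = (0.85)(1.00) − (-0.25)(-0.10) = 0.8250
  C_12 = −[(-0.10)(1.00) − (-0.25)(-0.45)] = 0.2125
  C_13 = (-0.10)(-0.10) − (0.85)(-0.45) = 0.3925
  C_21 = −[(-0.15)(1.00) − (-0.35)(-0.10)] = 0.1850
  C_22 = (0.65)(1.00) − (-0.35)(-0.45) = 0.4925
  C_23 = −[(0.65)(-0.10) − (-0.15)(-0.45)] = 0.1325
  C_31 = (-0.15)(-0.25) − (-0.35)(0.85) = 0.3350
  C_32 = −[(0.65)(-0.25) − (-0.35)(-0.10)] = 0.1975
  C_33 = (0.65)(0.85) − (-0.15)(-0.10) = 0.5375
det(I−A) = Σ_j (I−A)_1j·C_1j = (0.65)(0.8250) + (-0.15)(0.2125) + (-0.35)(0.3925) = 0.3670
adj(I−A) = Cᵀ =
  [ 0.8250   0.1850   0.3350]
  [ 0.2125   0.4925   0.1975]
  [ 0.3925   0.1325   0.5375]
(I − A)⁻¹ = adj(I−A) / det(I−A) ≈
  [   2.2480     0.5041     0.9128]
  [   0.5790     1.3420     0.5381]
  [   1.0695     0.3610     1.4646]
The output multiplier for sector j is the column-j sum of the Leontief inverse (I − A)⁻¹ = adj(I−A) / det(I−A).
Column 3 of adj(I−A): (0.3350, 0.1975, 0.5375); det(I−A) = 0.3670.
m_3 = (0.3350 + 0.1975 + 0.5375) / 0.3670 = 1.07 / 0.3670 ≈ 2.916.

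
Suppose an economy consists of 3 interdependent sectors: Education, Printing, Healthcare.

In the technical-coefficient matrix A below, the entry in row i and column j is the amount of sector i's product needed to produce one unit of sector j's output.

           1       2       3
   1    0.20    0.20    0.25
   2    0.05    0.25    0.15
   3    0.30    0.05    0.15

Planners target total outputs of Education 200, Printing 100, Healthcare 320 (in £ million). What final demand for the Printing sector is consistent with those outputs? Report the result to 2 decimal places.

I − A =
  [   0.80    -0.20    -0.25]
  [  -0.05     0.75    -0.15]
  [  -0.30    -0.05     0.85]
d = (I − A) x:
  d_1 = (+0.80)·200 + (-0.20)·100 + (-0.25)·320 = 60.00
  d_2 = (-0.05)·200 + (+0.75)·100 + (-0.15)·320 = 17.00
  d_3 = (-0.30)·200 + (-0.05)·100 + (+0.85)·320 = 207.00

d_2 = 17.00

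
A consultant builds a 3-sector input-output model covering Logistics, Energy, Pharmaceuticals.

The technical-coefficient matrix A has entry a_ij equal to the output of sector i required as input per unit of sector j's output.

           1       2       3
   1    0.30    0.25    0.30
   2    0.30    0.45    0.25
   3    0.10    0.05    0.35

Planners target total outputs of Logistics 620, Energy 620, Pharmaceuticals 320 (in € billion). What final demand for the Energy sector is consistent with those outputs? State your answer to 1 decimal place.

I − A =
  [   0.70    -0.25    -0.30]
  [  -0.30     0.55    -0.25]
  [  -0.10    -0.05     0.65]
d = (I − A) x:
  d_1 = (+0.70)·620 + (-0.25)·620 + (-0.30)·320 = 183.0
  d_2 = (-0.30)·620 + (+0.55)·620 + (-0.25)·320 = 75.0
  d_3 = (-0.10)·620 + (-0.05)·620 + (+0.65)·320 = 115.0

d_2 = 75.0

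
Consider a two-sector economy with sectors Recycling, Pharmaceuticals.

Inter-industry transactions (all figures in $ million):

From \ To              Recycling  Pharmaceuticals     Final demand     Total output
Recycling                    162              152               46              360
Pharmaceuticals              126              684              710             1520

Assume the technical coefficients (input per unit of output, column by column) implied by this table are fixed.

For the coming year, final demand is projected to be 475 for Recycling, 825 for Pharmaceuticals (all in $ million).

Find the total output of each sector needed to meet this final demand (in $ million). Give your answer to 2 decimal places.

Technical coefficients a_ij = z_ij / X_j:
  a_RR = 162/360 = 0.45, a_PR = 126/360 = 0.35
  a_RP = 152/1520 = 0.10, a_PP = 684/1520 = 0.45
I − A =
  [   0.55    -0.10]
  [  -0.35     0.55]
det(I−A) = (0.55)(0.55) − (-0.10)(-0.35) = 0.2675
adj(I−A) = [[0.55, 0.10], [0.35, 0.55]]
(I − A)⁻¹ = adj(I−A) / det(I−A) ≈
  [   2.0561     0.3738]
  [   1.3084     2.0561]
x = (I − A)⁻¹ d = adj(I−A)·d / det(I−A), with det(I−A) = 0.2675:
  x_R = (0.55·475 + 0.10·825) / 0.2675 = 343.75 / 0.2675 ≈ 1285.05
  x_P = (0.35·475 + 0.55·825) / 0.2675 = 620.00 / 0.2675 ≈ 2317.76

x_R = 1285.05, x_P = 2317.76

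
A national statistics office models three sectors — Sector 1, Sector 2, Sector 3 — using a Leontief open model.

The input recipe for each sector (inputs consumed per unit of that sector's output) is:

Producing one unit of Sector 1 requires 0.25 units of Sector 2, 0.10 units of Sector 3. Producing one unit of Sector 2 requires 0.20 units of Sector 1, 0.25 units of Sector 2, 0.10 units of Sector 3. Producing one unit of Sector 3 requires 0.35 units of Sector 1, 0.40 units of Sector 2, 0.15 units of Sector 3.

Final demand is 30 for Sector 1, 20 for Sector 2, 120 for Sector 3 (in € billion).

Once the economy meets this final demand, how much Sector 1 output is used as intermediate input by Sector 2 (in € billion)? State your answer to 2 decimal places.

z_12 = 32.18

I − A =
  [   1.00    -0.20    -0.35]
  [  -0.25     0.75    -0.40]
  [  -0.10    -0.10     0.85]
Cofactors of I−A, C_ij = (−1)^(i+j)·(minor ij) (rows/columns in the sector order above):
  C_11 = (0.75)(0.85) − (-0.40)(-0.10) = 0.5975
  C_12 = −[(-0.25)(0.85) − (-0.40)(-0.10)] = 0.2525
  C_13 = (-0.25)(-0.10) − (0.75)(-0.10) = 0.1000
  C_21 = −[(-0.20)(0.85) − (-0.35)(-0.10)] = 0.2050
  C_22 = (1.00)(0.85) − (-0.35)(-0.10) = 0.8150
  C_23 = −[(1.00)(-0.10) − (-0.20)(-0.10)] = 0.1200
  C_31 = (-0.20)(-0.40) − (-0.35)(0.75) = 0.3425
  C_32 = −[(1.00)(-0.40) − (-0.35)(-0.25)] = 0.4875
  C_33 = (1.00)(0.75) − (-0.20)(-0.25) = 0.7000
det(I−A) = Σ_j (I−A)_1j·C_1j = (1.00)(0.5975) + (-0.20)(0.2525) + (-0.35)(0.1000) = 0.5120
adj(I−A) = Cᵀ =
  [ 0.5975   0.2050   0.3425]
  [ 0.2525   0.8150   0.4875]
  [ 0.1000   0.1200   0.7000]
(I − A)⁻¹ = adj(I−A) / det(I−A) ≈
  [   1.1670     0.4004     0.6689]
  [   0.4932     1.5918     0.9521]
  [   0.1953     0.2344     1.3672]
First solve x = (I − A)⁻¹ d = adj(I−A)·d / det(I−A); in particular x_2 = (0.2525·30 + 0.8150·20 + 0.4875·120) / 0.5120 = 82.375 / 0.5120 ≈ 160.8887.
Intermediate flow from 1 to 2: z_12 = a_12 · x_2 = 0.20 × 82.375 / 0.5120 = 16.475 / 0.5120 ≈ 32.18.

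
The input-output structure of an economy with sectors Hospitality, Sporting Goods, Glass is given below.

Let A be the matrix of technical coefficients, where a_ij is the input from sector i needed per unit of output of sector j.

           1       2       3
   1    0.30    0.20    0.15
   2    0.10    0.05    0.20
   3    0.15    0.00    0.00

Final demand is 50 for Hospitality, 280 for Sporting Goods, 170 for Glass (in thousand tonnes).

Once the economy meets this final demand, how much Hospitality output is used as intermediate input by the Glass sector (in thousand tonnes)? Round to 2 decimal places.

I − A =
  [   0.70    -0.20    -0.15]
  [  -0.10     0.95    -0.20]
  [  -0.15     0.00     1.00]
Cofactors of I−A, C_ij = (−1)^(i+j)·(minor ij) (rows/columns in the sector order above):
  C_11 = (0.95)(1.00) − (-0.20)(0.00) = 0.9500
  C_12 = −[(-0.10)(1.00) − (-0.20)(-0.15)] = 0.1300
  C_13 = (-0.10)(0.00) − (0.95)(-0.15) = 0.1425
  C_21 = −[(-0.20)(1.00) − (-0.15)(0.00)] = 0.2000
  C_22 = (0.70)(1.00) − (-0.15)(-0.15) = 0.6775
  C_23 = −[(0.70)(0.00) − (-0.20)(-0.15)] = 0.0300
  C_31 = (-0.20)(-0.20) − (-0.15)(0.95) = 0.1825
  C_32 = −[(0.70)(-0.20) − (-0.15)(-0.10)] = 0.1550
  C_33 = (0.70)(0.95) − (-0.20)(-0.10) = 0.6450
det(I−A) = Σ_j (I−A)_1j·C_1j = (0.70)(0.9500) + (-0.20)(0.1300) + (-0.15)(0.1425) = 0.617625
adj(I−A) = Cᵀ =
  [ 0.9500   0.2000   0.1825]
  [ 0.1300   0.6775   0.1550]
  [ 0.1425   0.0300   0.6450]
(I − A)⁻¹ = adj(I−A) / det(I−A) ≈
  [   1.5382     0.3238     0.2955]
  [   0.2105     1.0969     0.2510]
  [   0.2307     0.0486     1.0443]
First solve x = (I − A)⁻¹ d = adj(I−A)·d / det(I−A); in particular x_3 = (0.1425·50 + 0.0300·280 + 0.6450·170) / 0.617625 = 125.175 / 0.617625 ≈ 202.6715.
Intermediate flow from 1 to 3: z_13 = a_13 · x_3 = 0.15 × 125.175 / 0.617625 = 18.77625 / 0.617625 ≈ 30.40.

z_13 = 30.40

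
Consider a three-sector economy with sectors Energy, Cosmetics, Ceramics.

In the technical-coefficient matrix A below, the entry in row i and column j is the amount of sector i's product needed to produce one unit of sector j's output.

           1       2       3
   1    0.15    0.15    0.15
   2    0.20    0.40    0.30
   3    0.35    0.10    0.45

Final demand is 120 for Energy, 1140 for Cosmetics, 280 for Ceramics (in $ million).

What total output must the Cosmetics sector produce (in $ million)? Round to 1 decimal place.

I − A =
  [   0.85    -0.15    -0.15]
  [  -0.20     0.60    -0.30]
  [  -0.35    -0.10     0.55]
Cofactors of I−A, C_ij = (−1)^(i+j)·(minor ij) (rows/columns in the sector order above):
  C_11 = (0.60)(0.55) − (-0.30)(-0.10) = 0.3000
  C_12 = −[(-0.20)(0.55) − (-0.30)(-0.35)] = 0.2150
  C_13 = (-0.20)(-0.10) − (0.60)(-0.35) = 0.2300
  C_21 = −[(-0.15)(0.55) − (-0.15)(-0.10)] = 0.0975
  C_22 = (0.85)(0.55) − (-0.15)(-0.35) = 0.4150
  C_23 = −[(0.85)(-0.10) − (-0.15)(-0.35)] = 0.1375
  C_31 = (-0.15)(-0.30) − (-0.15)(0.60) = 0.1350
  C_32 = −[(0.85)(-0.30) − (-0.15)(-0.20)] = 0.2850
  C_33 = (0.85)(0.60) − (-0.15)(-0.20) = 0.4800
det(I−A) = Σ_j (I−A)_1j·C_1j = (0.85)(0.3000) + (-0.15)(0.2150) + (-0.15)(0.2300) = 0.18825
adj(I−A) = Cᵀ =
  [ 0.3000   0.0975   0.1350]
  [ 0.2150   0.4150   0.2850]
  [ 0.2300   0.1375   0.4800]
(I − A)⁻¹ = adj(I−A) / det(I−A) ≈
  [   1.5936     0.5179     0.7171]
  [   1.1421     2.2045     1.5139]
  [   1.2218     0.7304     2.5498]
x = (I − A)⁻¹ d = adj(I−A)·d / det(I−A), with det(I−A) = 0.18825:
  x_1 = (0.3000·120 + 0.0975·1140 + 0.1350·280) / 0.18825 = 184.95 / 0.18825 ≈ 982.5
  x_2 = (0.2150·120 + 0.4150·1140 + 0.2850·280) / 0.18825 = 578.70 / 0.18825 ≈ 3074.1
  x_3 = (0.2300·120 + 0.1375·1140 + 0.4800·280) / 0.18825 = 318.75 / 0.18825 ≈ 1693.2

x_2 = 3074.1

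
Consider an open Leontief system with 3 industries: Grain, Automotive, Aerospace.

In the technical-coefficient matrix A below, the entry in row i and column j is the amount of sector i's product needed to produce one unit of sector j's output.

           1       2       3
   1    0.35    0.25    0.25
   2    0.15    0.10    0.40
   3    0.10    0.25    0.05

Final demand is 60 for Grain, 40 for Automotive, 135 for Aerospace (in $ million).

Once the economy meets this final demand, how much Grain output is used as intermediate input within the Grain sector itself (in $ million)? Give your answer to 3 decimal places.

z_11 = 85.690

I − A =
  [   0.65    -0.25    -0.25]
  [  -0.15     0.90    -0.40]
  [  -0.10    -0.25     0.95]
Cofactors of I−A, C_ij = (−1)^(i+j)·(minor ij) (rows/columns in the sector order above):
  C_11 = (0.90)(0.95) − (-0.40)(-0.25) = 0.7550
  C_12 = −[(-0.15)(0.95) − (-0.40)(-0.10)] = 0.1825
  C_13 = (-0.15)(-0.25) − (0.90)(-0.10) = 0.1275
  C_21 = −[(-0.25)(0.95) − (-0.25)(-0.25)] = 0.3000
  C_22 = (0.65)(0.95) − (-0.25)(-0.10) = 0.5925
  C_23 = −[(0.65)(-0.25) − (-0.25)(-0.10)] = 0.1875
  C_31 = (-0.25)(-0.40) − (-0.25)(0.90) = 0.3250
  C_32 = −[(0.65)(-0.40) − (-0.25)(-0.15)] = 0.2975
  C_33 = (0.65)(0.90) − (-0.25)(-0.15) = 0.5475
det(I−A) = Σ_j (I−A)_1j·C_1j = (0.65)(0.7550) + (-0.25)(0.1825) + (-0.25)(0.1275) = 0.41325
adj(I−A) = Cᵀ =
  [ 0.7550   0.3000   0.3250]
  [ 0.1825   0.5925   0.2975]
  [ 0.1275   0.1875   0.5475]
(I − A)⁻¹ = adj(I−A) / det(I−A) ≈
  [   1.8270     0.7260     0.7864]
  [   0.4416     1.4338     0.7199]
  [   0.3085     0.4537     1.3249]
First solve x = (I − A)⁻¹ d = adj(I−A)·d / det(I−A); in particular x_1 = (0.7550·60 + 0.3000·40 + 0.3250·135) / 0.41325 = 101.175 / 0.41325 ≈ 244.82759.
Intermediate flow from 1 to 1: z_11 = a_11 · x_1 = 0.35 × 101.175 / 0.41325 = 35.41125 / 0.41325 ≈ 85.690.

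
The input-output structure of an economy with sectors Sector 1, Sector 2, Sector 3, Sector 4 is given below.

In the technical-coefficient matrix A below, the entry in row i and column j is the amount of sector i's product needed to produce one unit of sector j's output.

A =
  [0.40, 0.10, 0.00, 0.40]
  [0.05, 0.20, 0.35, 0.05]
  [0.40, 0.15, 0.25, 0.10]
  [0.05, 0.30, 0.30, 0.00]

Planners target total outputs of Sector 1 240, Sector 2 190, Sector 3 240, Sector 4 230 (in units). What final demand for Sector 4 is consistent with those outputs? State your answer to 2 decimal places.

I − A =
  [   0.60    -0.10     0.00    -0.40]
  [  -0.05     0.80    -0.35    -0.05]
  [  -0.40    -0.15     0.75    -0.10]
  [  -0.05    -0.30    -0.30     1.00]
d = (I − A) x:
  d_1 = (+0.60)·240 + (-0.10)·190 + (+0.00)·240 + (-0.40)·230 = 33.00
  d_2 = (-0.05)·240 + (+0.80)·190 + (-0.35)·240 + (-0.05)·230 = 44.50
  d_3 = (-0.40)·240 + (-0.15)·190 + (+0.75)·240 + (-0.10)·230 = 32.50
  d_4 = (-0.05)·240 + (-0.30)·190 + (-0.30)·240 + (+1.00)·230 = 89.00

d_4 = 89.00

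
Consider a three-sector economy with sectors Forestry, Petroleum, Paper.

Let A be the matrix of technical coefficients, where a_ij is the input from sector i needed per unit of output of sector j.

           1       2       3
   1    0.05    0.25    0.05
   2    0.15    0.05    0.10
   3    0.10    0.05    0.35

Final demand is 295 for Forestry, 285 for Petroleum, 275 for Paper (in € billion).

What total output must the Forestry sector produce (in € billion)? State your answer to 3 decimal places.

x_1 = 450.375

I − A =
  [   0.95    -0.25    -0.05]
  [  -0.15     0.95    -0.10]
  [  -0.10    -0.05     0.65]
Cofactors of I−A, C_ij = (−1)^(i+j)·(minor ij) (rows/columns in the sector order above):
  C_11 = (0.95)(0.65) − (-0.10)(-0.05) = 0.6125
  C_12 = −[(-0.15)(0.65) − (-0.10)(-0.10)] = 0.1075
  C_13 = (-0.15)(-0.05) − (0.95)(-0.10) = 0.1025
  C_21 = −[(-0.25)(0.65) − (-0.05)(-0.05)] = 0.1650
  C_22 = (0.95)(0.65) − (-0.05)(-0.10) = 0.6125
  C_23 = −[(0.95)(-0.05) − (-0.25)(-0.10)] = 0.0725
  C_31 = (-0.25)(-0.10) − (-0.05)(0.95) = 0.0725
  C_32 = −[(0.95)(-0.10) − (-0.05)(-0.15)] = 0.1025
  C_33 = (0.95)(0.95) − (-0.25)(-0.15) = 0.8650
det(I−A) = Σ_j (I−A)_1j·C_1j = (0.95)(0.6125) + (-0.25)(0.1075) + (-0.05)(0.1025) = 0.549875
adj(I−A) = Cᵀ =
  [ 0.6125   0.1650   0.0725]
  [ 0.1075   0.6125   0.1025]
  [ 0.1025   0.0725   0.8650]
(I − A)⁻¹ = adj(I−A) / det(I−A) ≈
  [   1.1139     0.3001     0.1318]
  [   0.1955     1.1139     0.1864]
  [   0.1864     0.1318     1.5731]
x = (I − A)⁻¹ d = adj(I−A)·d / det(I−A), with det(I−A) = 0.549875:
  x_1 = (0.6125·295 + 0.1650·285 + 0.0725·275) / 0.549875 = 247.65 / 0.549875 ≈ 450.375
  x_2 = (0.1075·295 + 0.6125·285 + 0.1025·275) / 0.549875 = 234.4625 / 0.549875 ≈ 426.392
  x_3 = (0.1025·295 + 0.0725·285 + 0.8650·275) / 0.549875 = 288.775 / 0.549875 ≈ 525.165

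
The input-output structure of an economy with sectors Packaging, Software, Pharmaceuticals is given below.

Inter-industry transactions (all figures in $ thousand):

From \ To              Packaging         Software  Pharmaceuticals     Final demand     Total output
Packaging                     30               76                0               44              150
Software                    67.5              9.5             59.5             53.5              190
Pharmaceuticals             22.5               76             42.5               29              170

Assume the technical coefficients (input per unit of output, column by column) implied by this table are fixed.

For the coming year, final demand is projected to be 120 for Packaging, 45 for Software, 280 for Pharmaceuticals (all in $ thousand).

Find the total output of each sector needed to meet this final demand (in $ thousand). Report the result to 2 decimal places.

x_1 = 401.99, x_2 = 503.97, x_3 = 722.52

Technical coefficients a_ij = z_ij / X_j:
  a_11 = 30/150 = 0.20, a_21 = 67.5/150 = 0.45, a_31 = 22.5/150 = 0.15
  a_12 = 76/190 = 0.40, a_22 = 9.5/190 = 0.05, a_32 = 76/190 = 0.40
  a_13 = 0/170 = 0.00, a_23 = 59.5/170 = 0.35, a_33 = 42.5/170 = 0.25
I − A =
  [   0.80    -0.40     0.00]
  [  -0.45     0.95    -0.35]
  [  -0.15    -0.40     0.75]
Cofactors of I−A, C_ij = (−1)^(i+j)·(minor ij) (rows/columns in the sector order above):
  C_11 = (0.95)(0.75) − (-0.35)(-0.40) = 0.5725
  C_12 = −[(-0.45)(0.75) − (-0.35)(-0.15)] = 0.3900
  C_13 = (-0.45)(-0.40) − (0.95)(-0.15) = 0.3225
  C_21 = −[(-0.40)(0.75) − (0.00)(-0.40)] = 0.3000
  C_22 = (0.80)(0.75) − (0.00)(-0.15) = 0.6000
  C_23 = −[(0.80)(-0.40) − (-0.40)(-0.15)] = 0.3800
  C_31 = (-0.40)(-0.35) − (0.00)(0.95) = 0.1400
  C_32 = −[(0.80)(-0.35) − (0.00)(-0.45)] = 0.2800
  C_33 = (0.80)(0.95) − (-0.40)(-0.45) = 0.5800
det(I−A) = Σ_j (I−A)_1j·C_1j = (0.80)(0.5725) + (-0.40)(0.3900) + (0.00)(0.3225) = 0.3020
adj(I−A) = Cᵀ =
  [ 0.5725   0.3000   0.1400]
  [ 0.3900   0.6000   0.2800]
  [ 0.3225   0.3800   0.5800]
(I − A)⁻¹ = adj(I−A) / det(I−A) ≈
  [   1.8957     0.9934     0.4636]
  [   1.2914     1.9868     0.9272]
  [   1.0679     1.2583     1.9205]
x = (I − A)⁻¹ d = adj(I−A)·d / det(I−A), with det(I−A) = 0.3020:
  x_1 = (0.5725·120 + 0.3000·45 + 0.1400·280) / 0.3020 = 121.40 / 0.3020 ≈ 401.99
  x_2 = (0.3900·120 + 0.6000·45 + 0.2800·280) / 0.3020 = 152.20 / 0.3020 ≈ 503.97
  x_3 = (0.3225·120 + 0.3800·45 + 0.5800·280) / 0.3020 = 218.20 / 0.3020 ≈ 722.52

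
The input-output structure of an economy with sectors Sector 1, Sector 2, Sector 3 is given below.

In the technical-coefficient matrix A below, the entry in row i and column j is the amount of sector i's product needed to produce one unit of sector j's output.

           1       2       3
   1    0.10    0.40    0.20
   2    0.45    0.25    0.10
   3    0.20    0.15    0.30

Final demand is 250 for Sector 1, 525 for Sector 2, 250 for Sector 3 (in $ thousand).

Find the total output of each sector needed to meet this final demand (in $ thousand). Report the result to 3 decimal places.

x_1 = 1199.822, x_2 = 1557.726, x_3 = 1033.748

I − A =
  [   0.90    -0.40    -0.20]
  [  -0.45     0.75    -0.10]
  [  -0.20    -0.15     0.70]
Cofactors of I−A, C_ij = (−1)^(i+j)·(minor ij) (rows/columns in the sector order above):
  C_11 = (0.75)(0.70) − (-0.10)(-0.15) = 0.5100
  C_12 = −[(-0.45)(0.70) − (-0.10)(-0.20)] = 0.3350
  C_13 = (-0.45)(-0.15) − (0.75)(-0.20) = 0.2175
  C_21 = −[(-0.40)(0.70) − (-0.20)(-0.15)] = 0.3100
  C_22 = (0.90)(0.70) − (-0.20)(-0.20) = 0.5900
  C_23 = −[(0.90)(-0.15) − (-0.40)(-0.20)] = 0.2150
  C_31 = (-0.40)(-0.10) − (-0.20)(0.75) = 0.1900
  C_32 = −[(0.90)(-0.10) − (-0.20)(-0.45)] = 0.1800
  C_33 = (0.90)(0.75) − (-0.40)(-0.45) = 0.4950
det(I−A) = Σ_j (I−A)_1j·C_1j = (0.90)(0.5100) + (-0.40)(0.3350) + (-0.20)(0.2175) = 0.2815
adj(I−A) = Cᵀ =
  [ 0.5100   0.3100   0.1900]
  [ 0.3350   0.5900   0.1800]
  [ 0.2175   0.2150   0.4950]
(I − A)⁻¹ = adj(I−A) / det(I−A) ≈
  [   1.8117     1.1012     0.6750]
  [   1.1901     2.0959     0.6394]
  [   0.7726     0.7638     1.7584]
x = (I − A)⁻¹ d = adj(I−A)·d / det(I−A), with det(I−A) = 0.2815:
  x_1 = (0.5100·250 + 0.3100·525 + 0.1900·250) / 0.2815 = 337.75 / 0.2815 ≈ 1199.822
  x_2 = (0.3350·250 + 0.5900·525 + 0.1800·250) / 0.2815 = 438.50 / 0.2815 ≈ 1557.726
  x_3 = (0.2175·250 + 0.2150·525 + 0.4950·250) / 0.2815 = 291.00 / 0.2815 ≈ 1033.748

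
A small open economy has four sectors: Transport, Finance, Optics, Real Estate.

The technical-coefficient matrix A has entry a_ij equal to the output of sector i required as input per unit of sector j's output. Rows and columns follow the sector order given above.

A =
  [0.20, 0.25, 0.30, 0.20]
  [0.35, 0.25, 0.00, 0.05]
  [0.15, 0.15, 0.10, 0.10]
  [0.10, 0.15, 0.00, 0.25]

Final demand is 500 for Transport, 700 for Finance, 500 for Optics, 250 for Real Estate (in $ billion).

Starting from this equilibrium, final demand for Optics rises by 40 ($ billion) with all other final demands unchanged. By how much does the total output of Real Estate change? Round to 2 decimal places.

I − A =
  [   0.80    -0.25    -0.30    -0.20]
  [  -0.35     0.75     0.00    -0.05]
  [  -0.15    -0.15     0.90    -0.10]
  [  -0.10    -0.15     0.00     0.75]
Compute the cofactors C_ij = (−1)^(i+j)·(3×3 minor ij) of I−A; the adjugate is their transpose:
adj(I−A) = Cᵀ =
  [ 0.499500   0.234000   0.166500   0.171000]
  [ 0.240750   0.485250   0.080250   0.107250]
  [ 0.136125   0.134125   0.351625   0.092125]
  [ 0.114750   0.128250   0.038250   0.411750]
det(I−A) = Σ_j (I−A)_1j·C_1j = (0.80)(0.499500) + (-0.25)(0.240750) + (-0.30)(0.136125) + (-0.20)(0.114750) = 0.275625
(I − A)⁻¹ = adj(I−A) / det(I−A) ≈
  [   1.8122     0.8490     0.6041     0.6204]
  [   0.8735     1.7605     0.2912     0.3891]
  [   0.4939     0.4866     1.2757     0.3342]
  [   0.4163     0.4653     0.1388     1.4939]
Δx = (I − A)⁻¹ Δd with Δd having +40 in the Optics component and 0 elsewhere.
So Δx_R = L_RO · (+40), where L_RO = adj(I−A)_RO / det(I−A) = 0.038250 / 0.275625.
Δx_R = 0.038250 × (+40) / 0.275625 = 1.53 / 0.275625 ≈ 5.55.

Δx_R = 5.55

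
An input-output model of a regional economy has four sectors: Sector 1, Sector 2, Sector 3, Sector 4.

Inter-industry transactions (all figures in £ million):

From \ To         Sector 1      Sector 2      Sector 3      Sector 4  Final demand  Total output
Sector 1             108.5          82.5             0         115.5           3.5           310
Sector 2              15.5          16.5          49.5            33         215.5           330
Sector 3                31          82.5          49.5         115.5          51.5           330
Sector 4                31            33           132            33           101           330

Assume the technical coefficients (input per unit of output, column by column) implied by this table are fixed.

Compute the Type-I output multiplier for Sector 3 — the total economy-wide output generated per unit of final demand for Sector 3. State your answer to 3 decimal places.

Technical coefficients a_ij = z_ij / X_j:
  a_11 = 108.5/310 = 0.35, a_21 = 15.5/310 = 0.05, a_31 = 31/310 = 0.10, a_41 = 31/310 = 0.10
  a_12 = 82.5/330 = 0.25, a_22 = 16.5/330 = 0.05, a_32 = 82.5/330 = 0.25, a_42 = 33/330 = 0.10
  a_13 = 0/330 = 0.00, a_23 = 49.5/330 = 0.15, a_33 = 49.5/330 = 0.15, a_43 = 132/330 = 0.40
  a_14 = 115.5/330 = 0.35, a_24 = 33/330 = 0.10, a_34 = 115.5/330 = 0.35, a_44 = 33/330 = 0.10
I − A =
  [   0.65    -0.25     0.00    -0.35]
  [  -0.05     0.95    -0.15    -0.10]
  [  -0.10    -0.25     0.85    -0.35]
  [  -0.10    -0.10    -0.40     0.90]
Compute the cofactors C_ij = (−1)^(i+j)·(3×3 minor ij) of I−A; the adjugate is their transpose:
adj(I−A) = Cᵀ =
  [ 0.536250   0.221000   0.182000   0.303875]
  [ 0.062500   0.362500   0.115500   0.109500]
  [ 0.133250   0.195000   0.500500   0.268125]
  [ 0.125750   0.151500   0.255500   0.486125]
det(I−A) = Σ_j (I−A)_1j·C_1j = (0.65)(0.536250) + (-0.25)(0.062500) + (0.00)(0.133250) + (-0.35)(0.125750) = 0.288925
(I − A)⁻¹ = adj(I−A) / det(I−A) ≈
  [   1.8560     0.7649     0.6299     1.0517]
  [   0.2163     1.2547     0.3998     0.3790]
  [   0.4612     0.6749     1.7323     0.9280]
  [   0.4352     0.5244     0.8843     1.6825]
The output multiplier for sector j is the column-j sum of the Leontief inverse (I − A)⁻¹ = adj(I−A) / det(I−A).
Column 3 of adj(I−A): (0.182000, 0.115500, 0.500500, 0.255500); det(I−A) = 0.288925.
m_3 = (0.182000 + 0.115500 + 0.500500 + 0.255500) / 0.288925 = 1.0535 / 0.288925 ≈ 3.646.

m_3 = 3.646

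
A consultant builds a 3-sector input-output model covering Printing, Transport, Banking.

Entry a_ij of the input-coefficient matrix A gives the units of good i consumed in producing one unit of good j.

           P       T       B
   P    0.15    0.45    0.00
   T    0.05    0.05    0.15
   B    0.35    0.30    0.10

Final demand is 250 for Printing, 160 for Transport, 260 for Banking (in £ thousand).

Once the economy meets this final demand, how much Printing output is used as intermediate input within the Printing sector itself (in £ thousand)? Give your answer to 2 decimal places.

I − A =
  [   0.85    -0.45     0.00]
  [  -0.05     0.95    -0.15]
  [  -0.35    -0.30     0.90]
Cofactors of I−A, C_ij = (−1)^(i+j)·(minor ij) (rows/columns in the sector order above):
  C_11 = (0.95)(0.90) − (-0.15)(-0.30) = 0.8100
  C_12 = −[(-0.05)(0.90) − (-0.15)(-0.35)] = 0.0975
  C_13 = (-0.05)(-0.30) − (0.95)(-0.35) = 0.3475
  C_21 = −[(-0.45)(0.90) − (0.00)(-0.30)] = 0.4050
  C_22 = (0.85)(0.90) − (0.00)(-0.35) = 0.7650
  C_23 = −[(0.85)(-0.30) − (-0.45)(-0.35)] = 0.4125
  C_31 = (-0.45)(-0.15) − (0.00)(0.95) = 0.0675
  C_32 = −[(0.85)(-0.15) − (0.00)(-0.05)] = 0.1275
  C_33 = (0.85)(0.95) − (-0.45)(-0.05) = 0.7850
det(I−A) = Σ_j (I−A)_1j·C_1j = (0.85)(0.8100) + (-0.45)(0.0975) + (0.00)(0.3475) = 0.644625
adj(I−A) = Cᵀ =
  [ 0.8100   0.4050   0.0675]
  [ 0.0975   0.7650   0.1275]
  [ 0.3475   0.4125   0.7850]
(I − A)⁻¹ = adj(I−A) / det(I−A) ≈
  [   1.2565     0.6283     0.1047]
  [   0.1513     1.1867     0.1978]
  [   0.5391     0.6399     1.2178]
First solve x = (I − A)⁻¹ d = adj(I−A)·d / det(I−A); in particular x_P = (0.8100·250 + 0.4050·160 + 0.0675·260) / 0.644625 = 284.85 / 0.644625 ≈ 441.8848.
Intermediate flow from P to P: z_PP = a_PP · x_P = 0.15 × 284.85 / 0.644625 = 42.7275 / 0.644625 ≈ 66.28.

z_PP = 66.28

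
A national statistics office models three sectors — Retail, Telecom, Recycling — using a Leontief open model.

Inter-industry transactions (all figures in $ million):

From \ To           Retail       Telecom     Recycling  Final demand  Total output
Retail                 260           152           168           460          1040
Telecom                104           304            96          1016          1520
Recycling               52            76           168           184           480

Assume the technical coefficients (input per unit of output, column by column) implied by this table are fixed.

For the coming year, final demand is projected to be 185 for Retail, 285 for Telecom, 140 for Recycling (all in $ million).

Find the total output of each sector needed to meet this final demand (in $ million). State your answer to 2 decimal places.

Technical coefficients a_ij = z_ij / X_j:
  a_11 = 260/1040 = 0.25, a_21 = 104/1040 = 0.10, a_31 = 52/1040 = 0.05
  a_12 = 152/1520 = 0.10, a_22 = 304/1520 = 0.20, a_32 = 76/1520 = 0.05
  a_13 = 168/480 = 0.35, a_23 = 96/480 = 0.20, a_33 = 168/480 = 0.35
I − A =
  [   0.75    -0.10    -0.35]
  [  -0.10     0.80    -0.20]
  [  -0.05    -0.05     0.65]
Cofactors of I−A, C_ij = (−1)^(i+j)·(minor ij) (rows/columns in the sector order above):
  C_11 = (0.80)(0.65) − (-0.20)(-0.05) = 0.5100
  C_12 = −[(-0.10)(0.65) − (-0.20)(-0.05)] = 0.0750
  C_13 = (-0.10)(-0.05) − (0.80)(-0.05) = 0.0450
  C_21 = −[(-0.10)(0.65) − (-0.35)(-0.05)] = 0.0825
  C_22 = (0.75)(0.65) − (-0.35)(-0.05) = 0.4700
  C_23 = −[(0.75)(-0.05) − (-0.10)(-0.05)] = 0.0425
  C_31 = (-0.10)(-0.20) − (-0.35)(0.80) = 0.3000
  C_32 = −[(0.75)(-0.20) − (-0.35)(-0.10)] = 0.1850
  C_33 = (0.75)(0.80) − (-0.10)(-0.10) = 0.5900
det(I−A) = Σ_j (I−A)_1j·C_1j = (0.75)(0.5100) + (-0.10)(0.0750) + (-0.35)(0.0450) = 0.35925
adj(I−A) = Cᵀ =
  [ 0.5100   0.0825   0.3000]
  [ 0.0750   0.4700   0.1850]
  [ 0.0450   0.0425   0.5900]
(I − A)⁻¹ = adj(I−A) / det(I−A) ≈
  [   1.4196     0.2296     0.8351]
  [   0.2088     1.3083     0.5150]
  [   0.1253     0.1183     1.6423]
x = (I − A)⁻¹ d = adj(I−A)·d / det(I−A), with det(I−A) = 0.35925:
  x_1 = (0.5100·185 + 0.0825·285 + 0.3000·140) / 0.35925 = 159.8625 / 0.35925 ≈ 444.99
  x_2 = (0.0750·185 + 0.4700·285 + 0.1850·140) / 0.35925 = 173.725 / 0.35925 ≈ 483.58
  x_3 = (0.0450·185 + 0.0425·285 + 0.5900·140) / 0.35925 = 103.0375 / 0.35925 ≈ 286.81

x_1 = 444.99, x_2 = 483.58, x_3 = 286.81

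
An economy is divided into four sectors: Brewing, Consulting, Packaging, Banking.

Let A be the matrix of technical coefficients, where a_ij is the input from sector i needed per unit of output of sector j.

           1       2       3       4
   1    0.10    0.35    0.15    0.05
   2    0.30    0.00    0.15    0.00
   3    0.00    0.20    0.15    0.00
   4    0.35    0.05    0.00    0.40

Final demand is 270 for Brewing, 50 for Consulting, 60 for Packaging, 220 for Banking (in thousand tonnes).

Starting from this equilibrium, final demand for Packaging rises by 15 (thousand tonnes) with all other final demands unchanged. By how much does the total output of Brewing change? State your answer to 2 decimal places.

Δx_1 = 4.96

I − A =
  [   0.90    -0.35    -0.15    -0.05]
  [  -0.30     1.00    -0.15     0.00]
  [   0.00    -0.20     0.85     0.00]
  [  -0.35    -0.05     0.00     0.60]
Compute the cofactors C_ij = (−1)^(i+j)·(3×3 minor ij) of I−A; the adjugate is their transpose:
adj(I−A) = Cᵀ =
  [ 0.492000   0.198625   0.121875   0.041000]
  [ 0.153000   0.444125   0.105375   0.012750]
  [ 0.036000   0.104500   0.458750   0.003000]
  [ 0.299750   0.152875   0.079875   0.639750]
det(I−A) = Σ_j (I−A)_1j·C_1j = (0.90)(0.492000) + (-0.35)(0.153000) + (-0.15)(0.036000) + (-0.05)(0.299750) = 0.3688625
(I − A)⁻¹ = adj(I−A) / det(I−A) ≈
  [   1.3338     0.5385     0.3304     0.1112]
  [   0.4148     1.2040     0.2857     0.0346]
  [   0.0976     0.2833     1.2437     0.0081]
  [   0.8126     0.4144     0.2165     1.7344]
Δx = (I − A)⁻¹ Δd with Δd having +15 in the Packaging component and 0 elsewhere.
So Δx_1 = L_13 · (+15), where L_13 = adj(I−A)_13 / det(I−A) = 0.121875 / 0.3688625.
Δx_1 = 0.121875 × (+15) / 0.3688625 = 1.828125 / 0.3688625 ≈ 4.96.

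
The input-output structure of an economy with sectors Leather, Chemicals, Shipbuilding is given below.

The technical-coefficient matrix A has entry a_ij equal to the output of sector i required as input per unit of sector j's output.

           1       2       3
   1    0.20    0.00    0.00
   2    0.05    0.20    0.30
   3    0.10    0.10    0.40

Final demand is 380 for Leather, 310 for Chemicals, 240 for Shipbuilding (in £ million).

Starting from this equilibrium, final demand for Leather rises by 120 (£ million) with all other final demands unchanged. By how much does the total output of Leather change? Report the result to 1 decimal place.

I − A =
  [   0.80     0.00     0.00]
  [  -0.05     0.80    -0.30]
  [  -0.10    -0.10     0.60]
Cofactors of I−A, C_ij = (−1)^(i+j)·(minor ij) (rows/columns in the sector order above):
  C_11 = (0.80)(0.60) − (-0.30)(-0.10) = 0.4500
  C_12 = −[(-0.05)(0.60) − (-0.30)(-0.10)] = 0.0600
  C_13 = (-0.05)(-0.10) − (0.80)(-0.10) = 0.0850
  C_21 = −[(0.00)(0.60) − (0.00)(-0.10)] = 0.0000
  C_22 = (0.80)(0.60) − (0.00)(-0.10) = 0.4800
  C_23 = −[(0.80)(-0.10) − (0.00)(-0.10)] = 0.0800
  C_31 = (0.00)(-0.30) − (0.00)(0.80) = 0.0000
  C_32 = −[(0.80)(-0.30) − (0.00)(-0.05)] = 0.2400
  C_33 = (0.80)(0.80) − (0.00)(-0.05) = 0.6400
det(I−A) = Σ_j (I−A)_1j·C_1j = (0.80)(0.4500) + (0.00)(0.0600) + (0.00)(0.0850) = 0.3600
adj(I−A) = Cᵀ =
  [ 0.4500   0.0000   0.0000]
  [ 0.0600   0.4800   0.2400]
  [ 0.0850   0.0800   0.6400]
(I − A)⁻¹ = adj(I−A) / det(I−A) ≈
  [   1.2500     0.0000     0.0000]
  [   0.1667     1.3333     0.6667]
  [   0.2361     0.2222     1.7778]
Δx = (I − A)⁻¹ Δd with Δd having +120 in the Leather component and 0 elsewhere.
So Δx_1 = L_11 · (+120), where L_11 = adj(I−A)_11 / det(I−A) = 0.4500 / 0.3600.
Δx_1 = 0.4500 × (+120) / 0.3600 = 54.00 / 0.3600 = 150.0.

Δx_1 = 150.0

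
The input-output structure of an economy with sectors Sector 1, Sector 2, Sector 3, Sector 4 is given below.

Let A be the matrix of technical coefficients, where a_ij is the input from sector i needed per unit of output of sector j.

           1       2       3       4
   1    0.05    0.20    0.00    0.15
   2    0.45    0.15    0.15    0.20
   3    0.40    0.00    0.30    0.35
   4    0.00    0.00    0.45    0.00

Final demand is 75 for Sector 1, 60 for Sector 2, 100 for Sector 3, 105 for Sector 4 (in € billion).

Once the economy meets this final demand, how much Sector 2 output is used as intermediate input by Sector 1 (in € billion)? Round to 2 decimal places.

z_21 = 84.33

I − A =
  [   0.95    -0.20     0.00    -0.15]
  [  -0.45     0.85    -0.15    -0.20]
  [  -0.40     0.00     0.70    -0.35]
  [   0.00     0.00    -0.45     1.00]
Compute the cofactors C_ij = (−1)^(i+j)·(3×3 minor ij) of I−A; the adjugate is their transpose:
adj(I−A) = Cᵀ =
  [ 0.461125   0.108500   0.105375   0.127750]
  [ 0.340125   0.488375   0.258375   0.239125]
  [ 0.340000   0.080000   0.717500   0.318125]
  [ 0.153000   0.036000   0.322875   0.490250]
det(I−A) = Σ_j (I−A)_1j·C_1j = (0.95)(0.461125) + (-0.20)(0.340125) + (0.00)(0.340000) + (-0.15)(0.153000) = 0.34709375
(I − A)⁻¹ = adj(I−A) / det(I−A) ≈
  [   1.3285     0.3126     0.3036     0.3681]
  [   0.9799     1.4070     0.7444     0.6889]
  [   0.9796     0.2305     2.0672     0.9165]
  [   0.4408     0.1037     0.9302     1.4124]
First solve x = (I − A)⁻¹ d = adj(I−A)·d / det(I−A); in particular x_1 = (0.461125·75 + 0.108500·60 + 0.105375·100 + 0.127750·105) / 0.34709375 = 65.045625 / 0.34709375 ≈ 187.4007.
Intermediate flow from 2 to 1: z_21 = a_21 · x_1 = 0.45 × 65.045625 / 0.34709375 = 29.27053125 / 0.34709375 ≈ 84.33.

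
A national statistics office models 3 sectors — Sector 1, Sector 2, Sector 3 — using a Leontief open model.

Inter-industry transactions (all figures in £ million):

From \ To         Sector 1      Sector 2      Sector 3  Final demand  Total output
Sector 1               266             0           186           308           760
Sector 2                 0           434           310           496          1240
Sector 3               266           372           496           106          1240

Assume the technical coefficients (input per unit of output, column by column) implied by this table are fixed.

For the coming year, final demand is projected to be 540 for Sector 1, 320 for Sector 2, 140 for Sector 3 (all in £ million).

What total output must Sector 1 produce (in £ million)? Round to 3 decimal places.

x_1 = 1161.319

Technical coefficients a_ij = z_ij / X_j:
  a_11 = 266/760 = 0.35, a_21 = 0/760 = 0.00, a_31 = 266/760 = 0.35
  a_12 = 0/1240 = 0.00, a_22 = 434/1240 = 0.35, a_32 = 372/1240 = 0.30
  a_13 = 186/1240 = 0.15, a_23 = 310/1240 = 0.25, a_33 = 496/1240 = 0.40
I − A =
  [   0.65     0.00    -0.15]
  [   0.00     0.65    -0.25]
  [  -0.35    -0.30     0.60]
Cofactors of I−A, C_ij = (−1)^(i+j)·(minor ij) (rows/columns in the sector order above):
  C_11 = (0.65)(0.60) − (-0.25)(-0.30) = 0.3150
  C_12 = −[(0.00)(0.60) − (-0.25)(-0.35)] = 0.0875
  C_13 = (0.00)(-0.30) − (0.65)(-0.35) = 0.2275
  C_21 = −[(0.00)(0.60) − (-0.15)(-0.30)] = 0.0450
  C_22 = (0.65)(0.60) − (-0.15)(-0.35) = 0.3375
  C_23 = −[(0.65)(-0.30) − (0.00)(-0.35)] = 0.1950
  C_31 = (0.00)(-0.25) − (-0.15)(0.65) = 0.0975
  C_32 = −[(0.65)(-0.25) − (-0.15)(0.00)] = 0.1625
  C_33 = (0.65)(0.65) − (0.00)(0.00) = 0.4225
det(I−A) = Σ_j (I−A)_1j·C_1j = (0.65)(0.3150) + (0.00)(0.0875) + (-0.15)(0.2275) = 0.170625
adj(I−A) = Cᵀ =
  [ 0.3150   0.0450   0.0975]
  [ 0.0875   0.3375   0.1625]
  [ 0.2275   0.1950   0.4225]
(I − A)⁻¹ = adj(I−A) / det(I−A) ≈
  [   1.8462     0.2637     0.5714]
  [   0.5128     1.9780     0.9524]
  [   1.3333     1.1429     2.4762]
x = (I − A)⁻¹ d = adj(I−A)·d / det(I−A), with det(I−A) = 0.170625:
  x_1 = (0.3150·540 + 0.0450·320 + 0.0975·140) / 0.170625 = 198.15 / 0.170625 ≈ 1161.319
  x_2 = (0.0875·540 + 0.3375·320 + 0.1625·140) / 0.170625 = 178.00 / 0.170625 ≈ 1043.223
  x_3 = (0.2275·540 + 0.1950·320 + 0.4225·140) / 0.170625 = 244.40 / 0.170625 ≈ 1432.381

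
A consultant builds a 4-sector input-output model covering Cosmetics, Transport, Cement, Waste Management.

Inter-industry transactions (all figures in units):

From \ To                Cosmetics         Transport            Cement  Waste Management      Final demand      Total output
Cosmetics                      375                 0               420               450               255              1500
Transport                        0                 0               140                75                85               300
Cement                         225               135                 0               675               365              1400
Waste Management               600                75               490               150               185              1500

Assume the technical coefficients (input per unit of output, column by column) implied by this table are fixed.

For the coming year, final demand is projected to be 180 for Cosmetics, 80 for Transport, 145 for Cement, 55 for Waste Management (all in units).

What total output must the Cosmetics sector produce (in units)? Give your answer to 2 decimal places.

x_1 = 805.84

Technical coefficients a_ij = z_ij / X_j:
  a_11 = 375/1500 = 0.25, a_21 = 0/1500 = 0.00, a_31 = 225/1500 = 0.15, a_41 = 600/1500 = 0.40
  a_12 = 0/300 = 0.00, a_22 = 0/300 = 0.00, a_32 = 135/300 = 0.45, a_42 = 75/300 = 0.25
  a_13 = 420/1400 = 0.30, a_23 = 140/1400 = 0.10, a_33 = 0/1400 = 0.00, a_43 = 490/1400 = 0.35
  a_14 = 450/1500 = 0.30, a_24 = 75/1500 = 0.05, a_34 = 675/1500 = 0.45, a_44 = 150/1500 = 0.10
I − A =
  [   0.75     0.00    -0.30    -0.30]
  [   0.00     1.00    -0.10    -0.05]
  [  -0.15    -0.45     1.00    -0.45]
  [  -0.40    -0.25    -0.35     0.90]
Compute the cofactors C_ij = (−1)^(i+j)·(3×3 minor ij) of I−A; the adjugate is their transpose:
adj(I−A) = Cᵀ =
  [ 0.670375   0.277500   0.378750   0.428250]
  [ 0.054125   0.326625   0.074625   0.073500]
  [ 0.322125   0.345375   0.545625   0.399375]
  [ 0.438250   0.348375   0.401250   0.671250]
det(I−A) = Σ_j (I−A)_1j·C_1j = (0.75)(0.670375) + (0.00)(0.054125) + (-0.30)(0.322125) + (-0.30)(0.438250) = 0.27466875
(I − A)⁻¹ = adj(I−A) / det(I−A) ≈
  [   2.4407     1.0103     1.3789     1.5592]
  [   0.1971     1.1892     0.2717     0.2676]
  [   1.1728     1.2574     1.9865     1.4540]
  [   1.5956     1.2683     1.4609     2.4439]
x = (I − A)⁻¹ d = adj(I−A)·d / det(I−A), with det(I−A) = 0.27466875:
  x_1 = (0.670375·180 + 0.277500·80 + 0.378750·145 + 0.428250·55) / 0.27466875 = 221.34 / 0.27466875 ≈ 805.84
  x_2 = (0.054125·180 + 0.326625·80 + 0.074625·145 + 0.073500·55) / 0.27466875 = 50.735625 / 0.27466875 ≈ 184.72
  x_3 = (0.322125·180 + 0.345375·80 + 0.545625·145 + 0.399375·55) / 0.27466875 = 186.69375 / 0.27466875 ≈ 679.71
  x_4 = (0.438250·180 + 0.348375·80 + 0.401250·145 + 0.671250·55) / 0.27466875 = 201.855 / 0.27466875 ≈ 734.90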